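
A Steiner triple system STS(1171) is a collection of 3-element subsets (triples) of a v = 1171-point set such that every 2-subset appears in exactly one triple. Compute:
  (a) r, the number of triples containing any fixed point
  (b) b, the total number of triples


An STS(v) is a 2-(v, 3, 1) BIBD: block size k = 3, λ = 1.
Replication: r(k − 1) = λ(v − 1) ⇒ r·2 = 1171 − 1 = 1170 ⇒ r = 585.
Block count: bk = vr ⇒ b·3 = 1171·585 = 685035 ⇒ b = 228345.

r = 585, b = 228345.


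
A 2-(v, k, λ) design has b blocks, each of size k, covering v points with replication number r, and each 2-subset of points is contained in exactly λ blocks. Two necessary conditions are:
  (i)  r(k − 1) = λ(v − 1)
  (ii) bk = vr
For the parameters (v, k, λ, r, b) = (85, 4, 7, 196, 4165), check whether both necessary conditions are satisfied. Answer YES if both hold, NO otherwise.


Condition (i): r(k − 1) = 196·3 = 588; λ(v − 1) = 7·84 = 588. Match? YES.
Condition (ii): bk = 4165·4 = 16660; vr = 85·196 = 16660. Match? YES.
Both conditions hold? YES.

YES


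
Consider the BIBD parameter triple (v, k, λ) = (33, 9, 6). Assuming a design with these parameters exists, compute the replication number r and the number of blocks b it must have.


Any 2-(v, k, λ) BIBD satisfies two necessary conditions:
  (i)  Each point sits in r blocks, and counting incidences through any fixed point gives r(k − 1) = λ(v − 1), so r = λ(v − 1)/(k − 1).
  (ii) Total incidences bk = vr, so b = vr/k.
Step 1: r = λ(v − 1)/(k − 1) = 6·(33 − 1)/(9 − 1) = 6·32/8 = 192/8 = 24.
Step 2: b = vr/k = 33·24/9 = 792/9 = 88.
Check integrality: r = 24 ∈ Z ✓, b = 88 ∈ Z ✓.
(These identities are necessary conditions: they determine r and b for any design with these parameters, but do not by themselves prove that one exists.)

r = 24, b = 88.


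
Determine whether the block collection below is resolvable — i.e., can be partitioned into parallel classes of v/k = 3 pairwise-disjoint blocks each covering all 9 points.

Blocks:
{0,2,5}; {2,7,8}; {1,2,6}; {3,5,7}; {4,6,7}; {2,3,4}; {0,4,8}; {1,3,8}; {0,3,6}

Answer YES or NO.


v = 9, block size k = 3, number of blocks = 9.
For resolvability, blocks must partition into parallel classes of size v/k = 3.
Total blocks must therefore be a multiple of 3: 9 = 3·3 + 0 ⇒ divisible ✓.
Consider block {2,7,8}. The only other block(s) in the collection disjoint from it are {0,3,6} — just 1 block(s). Any parallel class containing {2,7,8} would need 2 other blocks each disjoint from it, so no parallel class of size 3 can contain {2,7,8}.
Since every block must belong to some parallel class in a resolution, the collection cannot be partitioned into parallel classes.
Resolvable? NO.

NO


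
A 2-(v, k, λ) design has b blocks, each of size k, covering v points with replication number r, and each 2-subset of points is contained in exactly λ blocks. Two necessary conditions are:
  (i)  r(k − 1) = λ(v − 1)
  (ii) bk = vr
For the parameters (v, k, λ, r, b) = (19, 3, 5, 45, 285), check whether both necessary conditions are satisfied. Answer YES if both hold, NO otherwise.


Condition (i): r(k − 1) = 45·2 = 90; λ(v − 1) = 5·18 = 90. Match? YES.
Condition (ii): bk = 285·3 = 855; vr = 19·45 = 855. Match? YES.
Both conditions hold? YES.

YES


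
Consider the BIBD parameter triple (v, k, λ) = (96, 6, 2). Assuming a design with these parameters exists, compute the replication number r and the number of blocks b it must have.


Any 2-(v, k, λ) BIBD satisfies two necessary conditions:
  (i)  Each point sits in r blocks, and counting incidences through any fixed point gives r(k − 1) = λ(v − 1), so r = λ(v − 1)/(k − 1).
  (ii) Total incidences bk = vr, so b = vr/k.
Step 1: r = λ(v − 1)/(k − 1) = 2·(96 − 1)/(6 − 1) = 2·95/5 = 190/5 = 38.
Step 2: b = vr/k = 96·38/6 = 3648/6 = 608.
Check integrality: r = 38 ∈ Z ✓, b = 608 ∈ Z ✓.
(These identities are necessary conditions: they determine r and b for any design with these parameters, but do not by themselves prove that one exists.)

r = 38, b = 608.


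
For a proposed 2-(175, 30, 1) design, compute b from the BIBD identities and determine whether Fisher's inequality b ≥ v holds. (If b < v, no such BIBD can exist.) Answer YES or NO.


r = λ(v − 1)/(k − 1) = 1·174/29 = 6.
b = vr/k = 175·6/30 = 35.
Fisher's inequality: b ≥ v ⇔ 35 ≥ 175? NO.

NO


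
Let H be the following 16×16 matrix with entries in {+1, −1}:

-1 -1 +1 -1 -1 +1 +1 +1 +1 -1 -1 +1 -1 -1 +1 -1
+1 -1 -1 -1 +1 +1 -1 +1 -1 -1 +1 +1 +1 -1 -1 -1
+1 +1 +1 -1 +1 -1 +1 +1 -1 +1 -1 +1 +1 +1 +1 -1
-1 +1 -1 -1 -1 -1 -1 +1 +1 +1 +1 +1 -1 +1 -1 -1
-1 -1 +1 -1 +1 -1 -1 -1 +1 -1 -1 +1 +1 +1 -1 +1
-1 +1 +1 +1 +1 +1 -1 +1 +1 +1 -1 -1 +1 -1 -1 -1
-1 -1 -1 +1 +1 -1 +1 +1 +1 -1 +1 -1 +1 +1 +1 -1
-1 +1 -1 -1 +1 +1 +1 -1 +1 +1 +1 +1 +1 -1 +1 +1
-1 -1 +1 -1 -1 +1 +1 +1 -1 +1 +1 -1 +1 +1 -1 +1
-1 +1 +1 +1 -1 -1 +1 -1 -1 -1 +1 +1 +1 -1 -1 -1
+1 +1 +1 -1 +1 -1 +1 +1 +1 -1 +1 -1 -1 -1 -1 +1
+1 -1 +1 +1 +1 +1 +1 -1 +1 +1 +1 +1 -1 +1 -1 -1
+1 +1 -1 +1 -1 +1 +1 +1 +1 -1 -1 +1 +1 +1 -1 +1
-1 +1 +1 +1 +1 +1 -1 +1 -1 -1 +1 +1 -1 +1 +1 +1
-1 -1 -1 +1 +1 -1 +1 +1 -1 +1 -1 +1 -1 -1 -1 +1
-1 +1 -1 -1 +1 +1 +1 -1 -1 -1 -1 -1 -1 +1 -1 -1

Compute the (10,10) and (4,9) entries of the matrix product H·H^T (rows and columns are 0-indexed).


Row 4 of H: [-1, -1, 1, -1, 1, -1, -1, -1, 1, -1, -1, 1, 1, 1, -1, 1].
Row 9 of H: [-1, 1, 1, 1, -1, -1, 1, -1, -1, -1, 1, 1, 1, -1, -1, -1].
Row 10 of H: [1, 1, 1, -1, 1, -1, 1, 1, 1, -1, 1, -1, -1, -1, -1, 1].
(H·H^T)[10][10] = Σ_j H[10][j]·H[10][j] = (1)² + (1)² + (1)² + (-1)² + (1)² + (-1)² + (1)² + (1)² + (1)² + (-1)² + (1)² + (-1)² + (-1)² + (-1)² + (-1)² + (1)² = 1 + 1 + 1 + 1 + 1 + 1 + 1 + 1 + 1 + 1 + 1 + 1 + 1 + 1 + 1 + 1 = 16.
(H·H^T)[4][9] = Σ_j H[4][j]·H[9][j] = (-1)·(-1) + (-1)·(1) + (1)·(1) + (-1)·(1) + (1)·(-1) + (-1)·(-1) + (-1)·(1) + (-1)·(-1) + (1)·(-1) + (-1)·(-1) + (-1)·(1) + (1)·(1) + (1)·(1) + (1)·(-1) + (-1)·(-1) + (1)·(-1) = 1 + -1 + 1 + -1 + -1 + 1 + -1 + 1 + -1 + 1 + -1 + 1 + 1 + -1 + 1 + -1 = 0.
So rows 4 and 9 are orthogonal; the diagonal entry equals n = 16.

(10,10) entry = 16; (4,9) entry = 0.


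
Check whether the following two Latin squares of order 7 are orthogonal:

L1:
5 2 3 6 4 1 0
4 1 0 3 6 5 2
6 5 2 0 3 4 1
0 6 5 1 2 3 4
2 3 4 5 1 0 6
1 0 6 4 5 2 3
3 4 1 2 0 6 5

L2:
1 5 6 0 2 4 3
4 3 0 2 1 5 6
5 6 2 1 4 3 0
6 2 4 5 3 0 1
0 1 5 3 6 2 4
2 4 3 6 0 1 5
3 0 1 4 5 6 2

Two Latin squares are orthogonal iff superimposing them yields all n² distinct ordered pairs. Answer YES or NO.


Form the n² = 49 superimposed pairs (L1[i][j], L2[i][j]), row by row (rows and columns indexed from 0):
row 0: (5,1) (2,5) (3,6) (6,0) (4,2) (1,4) (0,3)
row 1: (4,4) (1,3) (0,0) (3,2) (6,1) (5,5) (2,6)
row 2: (6,5) (5,6) (2,2) (0,1) (3,4) (4,3) (1,0)
row 3: (0,6) (6,2) (5,4) (1,5) (2,3) (3,0) (4,1)
row 4: (2,0) (3,1) (4,5) (5,3) (1,6) (0,2) (6,4)
row 5: (1,2) (0,4) (6,3) (4,6) (5,0) (2,1) (3,5)
row 6: (3,3) (4,0) (1,1) (2,4) (0,5) (6,6) (5,2)
Orthogonality requires all 49 pairs distinct.
Check by first coordinate: for each symbol s of L1, list the L2 entries in the n cells where L1 = s; they must all differ.
  L1 = 0: L2 entries (in reading order) 3, 0, 1, 6, 2, 4, 5 — all 7 distinct ✓
  L1 = 1: L2 entries (in reading order) 4, 3, 0, 5, 6, 2, 1 — all 7 distinct ✓
  L1 = 2: L2 entries (in reading order) 5, 6, 2, 3, 0, 1, 4 — all 7 distinct ✓
  L1 = 3: L2 entries (in reading order) 6, 2, 4, 0, 1, 5, 3 — all 7 distinct ✓
  L1 = 4: L2 entries (in reading order) 2, 4, 3, 1, 5, 6, 0 — all 7 distinct ✓
  L1 = 5: L2 entries (in reading order) 1, 5, 6, 4, 3, 0, 2 — all 7 distinct ✓
  L1 = 6: L2 entries (in reading order) 0, 1, 5, 2, 4, 3, 6 — all 7 distinct ✓
Every symbol of L1 meets every symbol of L2 exactly once, so all 49 pairs are distinct (49 of 49).
Conclusion: YES.

YES


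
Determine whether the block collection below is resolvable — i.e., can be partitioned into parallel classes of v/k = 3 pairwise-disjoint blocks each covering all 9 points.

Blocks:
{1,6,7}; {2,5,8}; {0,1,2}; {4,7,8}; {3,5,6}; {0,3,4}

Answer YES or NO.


v = 9, block size k = 3, number of blocks = 6.
For resolvability, blocks must partition into parallel classes of size v/k = 3.
Total blocks must therefore be a multiple of 3: 6 = 3·2 + 0 ⇒ divisible ✓.
Greedy packing gives 2 candidate class(es). Each should be a full parallel class (size 3, covers all 9 points).
  Class 1 (3 blocks): {1,6,7}; {2,5,8}; {0,3,4}. Points covered: [0, 1, 2, 3, 4, 5, 6, 7, 8].
  Class 2 (3 blocks): {0,1,2}; {4,7,8}; {3,5,6}. Points covered: [0, 1, 2, 3, 4, 5, 6, 7, 8].
All classes full (size 3)? YES. All classes cover every point? YES.
Resolvable? YES.

YES


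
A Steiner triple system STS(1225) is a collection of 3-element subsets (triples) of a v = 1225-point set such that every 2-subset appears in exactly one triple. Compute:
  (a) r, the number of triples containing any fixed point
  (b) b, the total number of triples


An STS(v) is a 2-(v, 3, 1) BIBD: block size k = 3, λ = 1.
Replication: r(k − 1) = λ(v − 1) ⇒ r·2 = 1225 − 1 = 1224 ⇒ r = 612.
Block count: b = v(v − 1)/6 = 1225·1224/6 = 1499400/6 = 249900.

r = 612, b = 249900.


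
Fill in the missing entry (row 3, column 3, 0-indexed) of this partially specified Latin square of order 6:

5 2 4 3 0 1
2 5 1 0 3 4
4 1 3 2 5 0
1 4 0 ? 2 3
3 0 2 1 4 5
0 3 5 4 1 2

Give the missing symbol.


Row 3 contains symbols [0, 1, 2, 3, 4] — missing [5].
Column 3 contains symbols [0, 1, 2, 3, 4] — missing [5].
The missing symbol must appear in both missing sets; intersection = [5].
Therefore the hidden value is 5.

Missing value = 5.


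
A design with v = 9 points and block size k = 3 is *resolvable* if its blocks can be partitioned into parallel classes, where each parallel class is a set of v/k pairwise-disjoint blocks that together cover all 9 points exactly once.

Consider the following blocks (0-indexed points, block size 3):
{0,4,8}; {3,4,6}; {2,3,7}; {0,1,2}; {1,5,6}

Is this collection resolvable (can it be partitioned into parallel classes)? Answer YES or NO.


v = 9, block size k = 3, number of blocks = 5.
For resolvability, blocks must partition into parallel classes of size v/k = 3.
Total blocks must therefore be a multiple of 3: 5 = 3·1 + 2 ⇒ not divisible ✗.
Resolvable? NO.

NO


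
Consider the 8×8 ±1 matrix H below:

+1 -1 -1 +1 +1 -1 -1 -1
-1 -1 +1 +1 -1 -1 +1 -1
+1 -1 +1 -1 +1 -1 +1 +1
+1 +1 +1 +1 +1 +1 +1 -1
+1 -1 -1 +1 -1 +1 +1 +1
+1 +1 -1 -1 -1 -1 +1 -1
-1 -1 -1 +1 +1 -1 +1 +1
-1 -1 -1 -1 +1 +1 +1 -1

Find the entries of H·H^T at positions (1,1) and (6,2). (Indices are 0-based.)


Row 1 of H: [-1, -1, 1, 1, -1, -1, 1, -1].
Row 2 of H: [1, -1, 1, -1, 1, -1, 1, 1].
Row 6 of H: [-1, -1, -1, 1, 1, -1, 1, 1].
(H·H^T)[1][1] = Σ_j H[1][j]·H[1][j] = (-1)² + (-1)² + (1)² + (1)² + (-1)² + (-1)² + (1)² + (-1)² = 1 + 1 + 1 + 1 + 1 + 1 + 1 + 1 = 8.
(H·H^T)[6][2] = Σ_j H[6][j]·H[2][j] = (-1)·(1) + (-1)·(-1) + (-1)·(1) + (1)·(-1) + (1)·(1) + (-1)·(-1) + (1)·(1) + (1)·(1) = -1 + 1 + -1 + -1 + 1 + 1 + 1 + 1 = 2.
Rows 6 and 2 are not orthogonal (dot product = 2 ≠ 0), so H is not a Hadamard matrix.

(1,1) entry = 8; (6,2) entry = 2.


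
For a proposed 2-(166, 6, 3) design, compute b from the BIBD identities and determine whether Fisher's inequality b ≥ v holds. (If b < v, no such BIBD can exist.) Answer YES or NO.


r = λ(v − 1)/(k − 1) = 3·165/5 = 99.
b = vr/k = 166·99/6 = 2739.
Fisher's inequality: b ≥ v ⇔ 2739 ≥ 166? YES.

YES


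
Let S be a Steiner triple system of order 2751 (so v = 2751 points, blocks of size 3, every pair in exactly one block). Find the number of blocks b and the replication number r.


An STS(v) is a 2-(v, 3, 1) BIBD: block size k = 3, λ = 1.
Replication: r(k − 1) = λ(v − 1) ⇒ r·2 = 2751 − 1 = 2750 ⇒ r = 1375.
Block count: b = v(v − 1)/6 = 2751·2750/6 = 7565250/6 = 1260875.

r = 1375, b = 1260875.


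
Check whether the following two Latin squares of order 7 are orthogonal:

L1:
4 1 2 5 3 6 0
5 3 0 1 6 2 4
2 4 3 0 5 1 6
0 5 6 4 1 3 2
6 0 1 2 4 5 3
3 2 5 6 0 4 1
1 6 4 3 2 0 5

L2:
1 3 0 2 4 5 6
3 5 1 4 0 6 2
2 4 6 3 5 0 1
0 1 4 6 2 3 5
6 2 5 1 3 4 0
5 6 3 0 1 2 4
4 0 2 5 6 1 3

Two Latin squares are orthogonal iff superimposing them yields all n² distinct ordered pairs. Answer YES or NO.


Form the n² = 49 superimposed pairs (L1[i][j], L2[i][j]), row by row (rows and columns indexed from 0):
row 0: (4,1) (1,3) (2,0) (5,2) (3,4) (6,5) (0,6)
row 1: (5,3) (3,5) (0,1) (1,4) (6,0) (2,6) (4,2)
row 2: (2,2) (4,4) (3,6) (0,3) (5,5) (1,0) (6,1)
row 3: (0,0) (5,1) (6,4) (4,6) (1,2) (3,3) (2,5)
row 4: (6,6) (0,2) (1,5) (2,1) (4,3) (5,4) (3,0)
row 5: (3,5) (2,6) (5,3) (6,0) (0,1) (4,2) (1,4)
row 6: (1,4) (6,0) (4,2) (3,5) (2,6) (0,1) (5,3)
Orthogonality requires all 49 pairs distinct.
But the pair (3,5) repeats: cell (1,1) has L1 = 3, L2 = 5, and cell (5,0) has L1 = 3, L2 = 5.
A repeated pair means some other pair never occurs (only 35 distinct pairs out of 49), so the squares are not orthogonal.
Conclusion: NO.

NO


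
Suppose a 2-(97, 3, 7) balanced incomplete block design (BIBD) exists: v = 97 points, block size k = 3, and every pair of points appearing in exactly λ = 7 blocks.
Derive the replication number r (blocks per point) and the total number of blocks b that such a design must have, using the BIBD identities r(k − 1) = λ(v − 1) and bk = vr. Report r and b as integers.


Any 2-(v, k, λ) BIBD satisfies two necessary conditions:
  (i)  Each point sits in r blocks, and counting incidences through any fixed point gives r(k − 1) = λ(v − 1), so r = λ(v − 1)/(k − 1).
  (ii) Total incidences bk = vr, so b = vr/k.
Step 1: r = λ(v − 1)/(k − 1) = 7·(97 − 1)/(3 − 1) = 7·96/2 = 672/2 = 336.
Step 2: b = vr/k = 97·336/3 = 32592/3 = 10864.
Check integrality: r = 336 ∈ Z ✓, b = 10864 ∈ Z ✓.
(These identities are necessary conditions: they determine r and b for any design with these parameters, but do not by themselves prove that one exists.)

r = 336, b = 10864.


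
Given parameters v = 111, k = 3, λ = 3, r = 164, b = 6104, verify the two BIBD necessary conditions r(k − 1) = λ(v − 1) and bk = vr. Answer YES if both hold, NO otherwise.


Condition (i): r(k − 1) = 164·2 = 328; λ(v − 1) = 3·110 = 330. Match? NO.
Condition (ii): bk = 6104·3 = 18312; vr = 111·164 = 18204. Match? NO.
Both conditions hold? NO.

NO


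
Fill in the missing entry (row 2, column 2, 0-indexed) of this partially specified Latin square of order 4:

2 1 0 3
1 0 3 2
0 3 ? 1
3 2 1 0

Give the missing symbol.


Row 2 contains symbols [0, 1, 3] — missing [2].
Column 2 contains symbols [0, 1, 3] — missing [2].
The missing symbol must appear in both missing sets; intersection = [2].
Therefore the hidden value is 2.

Missing value = 2.


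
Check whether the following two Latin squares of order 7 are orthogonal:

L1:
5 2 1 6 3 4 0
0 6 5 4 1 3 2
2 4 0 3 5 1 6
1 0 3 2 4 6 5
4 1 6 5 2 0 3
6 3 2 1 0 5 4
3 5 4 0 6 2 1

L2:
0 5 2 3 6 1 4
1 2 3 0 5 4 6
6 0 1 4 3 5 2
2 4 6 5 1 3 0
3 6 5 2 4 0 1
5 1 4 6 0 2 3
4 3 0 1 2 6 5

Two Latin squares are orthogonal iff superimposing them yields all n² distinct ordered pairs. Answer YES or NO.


Form the n² = 49 superimposed pairs (L1[i][j], L2[i][j]), row by row (rows and columns indexed from 0):
row 0: (5,0) (2,5) (1,2) (6,3) (3,6) (4,1) (0,4)
row 1: (0,1) (6,2) (5,3) (4,0) (1,5) (3,4) (2,6)
row 2: (2,6) (4,0) (0,1) (3,4) (5,3) (1,5) (6,2)
row 3: (1,2) (0,4) (3,6) (2,5) (4,1) (6,3) (5,0)
row 4: (4,3) (1,6) (6,5) (5,2) (2,4) (0,0) (3,1)
row 5: (6,5) (3,1) (2,4) (1,6) (0,0) (5,2) (4,3)
row 6: (3,4) (5,3) (4,0) (0,1) (6,2) (2,6) (1,5)
Orthogonality requires all 49 pairs distinct.
But the pair (2,6) repeats: cell (1,6) has L1 = 2, L2 = 6, and cell (2,0) has L1 = 2, L2 = 6.
A repeated pair means some other pair never occurs (only 21 distinct pairs out of 49), so the squares are not orthogonal.
Conclusion: NO.

NO


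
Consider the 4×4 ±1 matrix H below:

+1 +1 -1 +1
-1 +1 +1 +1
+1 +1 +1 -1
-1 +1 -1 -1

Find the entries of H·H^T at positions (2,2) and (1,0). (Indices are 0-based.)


Row 0 of H: [1, 1, -1, 1].
Row 1 of H: [-1, 1, 1, 1].
Row 2 of H: [1, 1, 1, -1].
(H·H^T)[2][2] = Σ_j H[2][j]·H[2][j] = (1)² + (1)² + (1)² + (-1)² = 1 + 1 + 1 + 1 = 4.
(H·H^T)[1][0] = Σ_j H[1][j]·H[0][j] = (-1)·(1) + (1)·(1) + (1)·(-1) + (1)·(1) = -1 + 1 + -1 + 1 = 0.
So rows 1 and 0 are orthogonal; the diagonal entry equals n = 4.

(2,2) entry = 4; (1,0) entry = 0.


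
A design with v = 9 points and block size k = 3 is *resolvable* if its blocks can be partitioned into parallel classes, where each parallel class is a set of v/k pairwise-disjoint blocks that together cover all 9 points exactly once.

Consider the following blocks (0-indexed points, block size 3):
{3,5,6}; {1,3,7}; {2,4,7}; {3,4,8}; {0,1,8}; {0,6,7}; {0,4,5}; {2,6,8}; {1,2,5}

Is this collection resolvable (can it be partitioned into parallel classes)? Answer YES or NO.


v = 9, block size k = 3, number of blocks = 9.
For resolvability, blocks must partition into parallel classes of size v/k = 3.
Total blocks must therefore be a multiple of 3: 9 = 3·3 + 0 ⇒ divisible ✓.
Greedy packing gives 3 candidate class(es). Each should be a full parallel class (size 3, covers all 9 points).
  Class 1 (3 blocks): {3,5,6}; {2,4,7}; {0,1,8}. Points covered: [0, 1, 2, 3, 4, 5, 6, 7, 8].
  Class 2 (3 blocks): {1,3,7}; {0,4,5}; {2,6,8}. Points covered: [0, 1, 2, 3, 4, 5, 6, 7, 8].
  Class 3 (3 blocks): {3,4,8}; {0,6,7}; {1,2,5}. Points covered: [0, 1, 2, 3, 4, 5, 6, 7, 8].
All classes full (size 3)? YES. All classes cover every point? YES.
Resolvable? YES.

YES


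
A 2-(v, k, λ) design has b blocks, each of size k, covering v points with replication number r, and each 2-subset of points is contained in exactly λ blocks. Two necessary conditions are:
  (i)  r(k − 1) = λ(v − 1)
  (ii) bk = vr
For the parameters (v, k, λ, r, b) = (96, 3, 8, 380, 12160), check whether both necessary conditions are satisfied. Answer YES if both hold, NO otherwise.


Condition (i): r(k − 1) = 380·2 = 760; λ(v − 1) = 8·95 = 760. Match? YES.
Condition (ii): bk = 12160·3 = 36480; vr = 96·380 = 36480. Match? YES.
Both conditions hold? YES.

YES


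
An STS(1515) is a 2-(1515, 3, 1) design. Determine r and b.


An STS(v) is a 2-(v, 3, 1) BIBD: block size k = 3, λ = 1.
Replication: r(k − 1) = λ(v − 1) ⇒ r·2 = 1515 − 1 = 1514 ⇒ r = 757.
Block count: b = v(v − 1)/6 = 1515·1514/6 = 2293710/6 = 382285.
(Check via bk = vr: 382285·3 = 1146855 = 1515·757 = 1146855 ✓.)

r = 757, b = 382285.


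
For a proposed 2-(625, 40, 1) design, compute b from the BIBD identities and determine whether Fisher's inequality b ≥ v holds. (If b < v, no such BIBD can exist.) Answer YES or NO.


r = λ(v − 1)/(k − 1) = 1·624/39 = 16.
b = vr/k = 625·16/40 = 250.
Fisher's inequality: b ≥ v ⇔ 250 ≥ 625? NO.

NO


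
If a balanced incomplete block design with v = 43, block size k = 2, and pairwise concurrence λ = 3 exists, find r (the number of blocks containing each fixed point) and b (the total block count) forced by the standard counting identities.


Any 2-(v, k, λ) BIBD satisfies two necessary conditions:
  (i)  Each point sits in r blocks, and counting incidences through any fixed point gives r(k − 1) = λ(v − 1), so r = λ(v − 1)/(k − 1).
  (ii) Total incidences bk = vr, so b = vr/k.
Step 1: r = λ(v − 1)/(k − 1) = 3·(43 − 1)/(2 − 1) = 3·42/1 = 126/1 = 126.
Step 2: b = vr/k = 43·126/2 = 5418/2 = 2709.
Check integrality: r = 126 ∈ Z ✓, b = 2709 ∈ Z ✓.
(These identities are necessary conditions: they determine r and b for any design with these parameters, but do not by themselves prove that one exists.)

r = 126, b = 2709.


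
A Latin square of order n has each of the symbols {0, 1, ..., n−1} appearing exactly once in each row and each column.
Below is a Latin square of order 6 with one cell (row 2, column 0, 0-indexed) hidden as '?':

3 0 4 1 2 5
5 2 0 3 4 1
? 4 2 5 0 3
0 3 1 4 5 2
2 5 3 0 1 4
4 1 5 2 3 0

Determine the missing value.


Row 2 contains symbols [0, 2, 3, 4, 5] — missing [1].
Column 0 contains symbols [0, 2, 3, 4, 5] — missing [1].
The missing symbol must appear in both missing sets; intersection = [1].
Therefore the hidden value is 1.

Missing value = 1.


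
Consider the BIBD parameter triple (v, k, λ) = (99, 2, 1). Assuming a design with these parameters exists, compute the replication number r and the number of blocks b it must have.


Any 2-(v, k, λ) BIBD satisfies two necessary conditions:
  (i)  Each point sits in r blocks, and counting incidences through any fixed point gives r(k − 1) = λ(v − 1), so r = λ(v − 1)/(k − 1).
  (ii) Total incidences bk = vr, so b = vr/k.
Step 1: r = λ(v − 1)/(k − 1) = 1·(99 − 1)/(2 − 1) = 1·98/1 = 98/1 = 98.
Step 2: b = vr/k = 99·98/2 = 9702/2 = 4851.
Check integrality: r = 98 ∈ Z ✓, b = 4851 ∈ Z ✓.
(These identities are necessary conditions: they determine r and b for any design with these parameters, but do not by themselves prove that one exists.)

r = 98, b = 4851.


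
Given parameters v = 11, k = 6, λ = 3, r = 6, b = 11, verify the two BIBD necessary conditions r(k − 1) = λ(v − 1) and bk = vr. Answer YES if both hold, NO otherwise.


Condition (i): r(k − 1) = 6·5 = 30; λ(v − 1) = 3·10 = 30. Match? YES.
Condition (ii): bk = 11·6 = 66; vr = 11·6 = 66. Match? YES.
Both conditions hold? YES.

YES


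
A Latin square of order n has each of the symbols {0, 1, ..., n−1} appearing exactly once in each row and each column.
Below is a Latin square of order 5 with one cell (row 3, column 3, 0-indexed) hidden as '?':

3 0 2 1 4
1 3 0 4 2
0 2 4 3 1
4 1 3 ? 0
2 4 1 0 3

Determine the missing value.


Row 3 contains symbols [0, 1, 3, 4] — missing [2].
Column 3 contains symbols [0, 1, 3, 4] — missing [2].
The missing symbol must appear in both missing sets; intersection = [2].
Therefore the hidden value is 2.

Missing value = 2.


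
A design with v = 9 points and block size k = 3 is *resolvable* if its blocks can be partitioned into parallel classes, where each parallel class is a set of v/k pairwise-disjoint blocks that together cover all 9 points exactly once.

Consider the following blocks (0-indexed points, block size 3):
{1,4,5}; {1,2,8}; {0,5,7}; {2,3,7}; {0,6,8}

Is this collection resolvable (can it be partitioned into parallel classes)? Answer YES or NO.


v = 9, block size k = 3, number of blocks = 5.
For resolvability, blocks must partition into parallel classes of size v/k = 3.
Total blocks must therefore be a multiple of 3: 5 = 3·1 + 2 ⇒ not divisible ✗.
Resolvable? NO.

NO


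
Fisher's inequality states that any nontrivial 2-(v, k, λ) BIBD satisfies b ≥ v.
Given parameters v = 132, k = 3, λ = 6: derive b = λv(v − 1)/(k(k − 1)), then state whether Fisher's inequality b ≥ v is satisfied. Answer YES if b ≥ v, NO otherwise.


r = λ(v − 1)/(k − 1) = 6·131/2 = 393.
b = vr/k = 132·393/3 = 17292.
Fisher's inequality: b ≥ v ⇔ 17292 ≥ 132? YES.

YES


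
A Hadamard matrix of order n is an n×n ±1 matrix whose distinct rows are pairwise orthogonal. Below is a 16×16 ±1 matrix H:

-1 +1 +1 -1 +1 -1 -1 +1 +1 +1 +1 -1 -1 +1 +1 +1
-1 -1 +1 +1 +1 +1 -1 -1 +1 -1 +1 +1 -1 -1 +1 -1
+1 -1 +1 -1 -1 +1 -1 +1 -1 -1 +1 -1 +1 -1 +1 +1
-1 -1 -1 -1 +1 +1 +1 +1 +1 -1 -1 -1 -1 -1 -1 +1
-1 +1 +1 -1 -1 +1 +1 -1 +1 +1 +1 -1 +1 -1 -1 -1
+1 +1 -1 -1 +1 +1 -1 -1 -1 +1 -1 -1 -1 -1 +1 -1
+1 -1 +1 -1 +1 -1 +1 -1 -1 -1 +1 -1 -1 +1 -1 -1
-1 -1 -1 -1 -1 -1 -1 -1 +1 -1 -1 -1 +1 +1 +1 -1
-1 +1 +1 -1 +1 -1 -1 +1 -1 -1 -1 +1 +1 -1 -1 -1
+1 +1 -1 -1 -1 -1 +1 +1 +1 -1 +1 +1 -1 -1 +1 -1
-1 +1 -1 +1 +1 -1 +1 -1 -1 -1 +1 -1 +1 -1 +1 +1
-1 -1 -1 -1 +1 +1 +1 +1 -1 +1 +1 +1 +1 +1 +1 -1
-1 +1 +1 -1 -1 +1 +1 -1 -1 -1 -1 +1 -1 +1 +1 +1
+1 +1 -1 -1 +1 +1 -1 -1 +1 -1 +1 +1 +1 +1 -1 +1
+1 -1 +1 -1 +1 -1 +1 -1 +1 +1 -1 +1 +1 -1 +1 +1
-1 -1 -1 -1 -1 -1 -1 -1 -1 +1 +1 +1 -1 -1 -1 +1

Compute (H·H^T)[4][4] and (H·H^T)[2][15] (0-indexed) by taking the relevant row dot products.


Row 2 of H: [1, -1, 1, -1, -1, 1, -1, 1, -1, -1, 1, -1, 1, -1, 1, 1].
Row 4 of H: [-1, 1, 1, -1, -1, 1, 1, -1, 1, 1, 1, -1, 1, -1, -1, -1].
Row 15 of H: [-1, -1, -1, -1, -1, -1, -1, -1, -1, 1, 1, 1, -1, -1, -1, 1].
(H·H^T)[4][4] = Σ_j H[4][j]·H[4][j] = (-1)² + (1)² + (1)² + (-1)² + (-1)² + (1)² + (1)² + (-1)² + (1)² + (1)² + (1)² + (-1)² + (1)² + (-1)² + (-1)² + (-1)² = 1 + 1 + 1 + 1 + 1 + 1 + 1 + 1 + 1 + 1 + 1 + 1 + 1 + 1 + 1 + 1 = 16.
(H·H^T)[2][15] = Σ_j H[2][j]·H[15][j] = (1)·(-1) + (-1)·(-1) + (1)·(-1) + (-1)·(-1) + (-1)·(-1) + (1)·(-1) + (-1)·(-1) + (1)·(-1) + (-1)·(-1) + (-1)·(1) + (1)·(1) + (-1)·(1) + (1)·(-1) + (-1)·(-1) + (1)·(-1) + (1)·(1) = -1 + 1 + -1 + 1 + 1 + -1 + 1 + -1 + 1 + -1 + 1 + -1 + -1 + 1 + -1 + 1 = 0.
So rows 2 and 15 are orthogonal; the diagonal entry equals n = 16.

(4,4) entry = 16; (2,15) entry = 0.


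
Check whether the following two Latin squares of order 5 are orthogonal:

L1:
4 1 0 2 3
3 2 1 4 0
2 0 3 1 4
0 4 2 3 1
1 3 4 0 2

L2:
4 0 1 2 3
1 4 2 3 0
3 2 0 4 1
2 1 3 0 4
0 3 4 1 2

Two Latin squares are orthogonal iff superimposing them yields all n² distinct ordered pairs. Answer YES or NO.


Form the n² = 25 superimposed pairs (L1[i][j], L2[i][j]), row by row (rows and columns indexed from 0):
row 0: (4,4) (1,0) (0,1) (2,2) (3,3)
row 1: (3,1) (2,4) (1,2) (4,3) (0,0)
row 2: (2,3) (0,2) (3,0) (1,4) (4,1)
row 3: (0,2) (4,1) (2,3) (3,0) (1,4)
row 4: (1,0) (3,3) (4,4) (0,1) (2,2)
Orthogonality requires all 25 pairs distinct.
But the pair (0,2) repeats: cell (2,1) has L1 = 0, L2 = 2, and cell (3,0) has L1 = 0, L2 = 2.
A repeated pair means some other pair never occurs (only 15 distinct pairs out of 25), so the squares are not orthogonal.
Conclusion: NO.

NO


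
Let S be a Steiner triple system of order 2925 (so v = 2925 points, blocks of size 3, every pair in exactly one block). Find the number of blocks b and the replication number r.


An STS(v) is a 2-(v, 3, 1) BIBD: block size k = 3, λ = 1.
Replication: r(k − 1) = λ(v − 1) ⇒ r·2 = 2925 − 1 = 2924 ⇒ r = 1462.
Block count: b = v(v − 1)/6 = 2925·2924/6 = 8552700/6 = 1425450.

r = 1462, b = 1425450.


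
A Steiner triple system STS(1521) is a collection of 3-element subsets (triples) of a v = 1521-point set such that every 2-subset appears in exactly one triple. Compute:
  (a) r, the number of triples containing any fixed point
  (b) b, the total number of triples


An STS(v) is a 2-(v, 3, 1) BIBD: block size k = 3, λ = 1.
Replication: r(k − 1) = λ(v − 1) ⇒ r·2 = 1521 − 1 = 1520 ⇒ r = 760.
Block count: bk = vr ⇒ b·3 = 1521·760 = 1155960 ⇒ b = 385320.

r = 760, b = 385320.


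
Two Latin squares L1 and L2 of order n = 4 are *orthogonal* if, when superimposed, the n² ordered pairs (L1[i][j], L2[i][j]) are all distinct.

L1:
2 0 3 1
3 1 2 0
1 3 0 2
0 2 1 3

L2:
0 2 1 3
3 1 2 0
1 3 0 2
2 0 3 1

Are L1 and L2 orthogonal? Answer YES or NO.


Form the n² = 16 superimposed pairs (L1[i][j], L2[i][j]), row by row (rows and columns indexed from 0):
row 0: (2,0) (0,2) (3,1) (1,3)
row 1: (3,3) (1,1) (2,2) (0,0)
row 2: (1,1) (3,3) (0,0) (2,2)
row 3: (0,2) (2,0) (1,3) (3,1)
Orthogonality requires all 16 pairs distinct.
But the pair (1,1) repeats: cell (1,1) has L1 = 1, L2 = 1, and cell (2,0) has L1 = 1, L2 = 1.
A repeated pair means some other pair never occurs (only 8 distinct pairs out of 16), so the squares are not orthogonal.
Conclusion: NO.

NO


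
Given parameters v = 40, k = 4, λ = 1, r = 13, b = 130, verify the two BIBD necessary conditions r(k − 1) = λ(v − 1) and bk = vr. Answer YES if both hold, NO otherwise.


Condition (i): r(k − 1) = 13·3 = 39; λ(v − 1) = 1·39 = 39. Match? YES.
Condition (ii): bk = 130·4 = 520; vr = 40·13 = 520. Match? YES.
Both conditions hold? YES.

YES


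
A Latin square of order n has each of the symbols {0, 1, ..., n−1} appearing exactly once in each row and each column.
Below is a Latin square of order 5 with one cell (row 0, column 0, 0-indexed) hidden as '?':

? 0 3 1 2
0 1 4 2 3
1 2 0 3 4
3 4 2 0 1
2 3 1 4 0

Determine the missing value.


Row 0 contains symbols [0, 1, 2, 3] — missing [4].
Column 0 contains symbols [0, 1, 2, 3] — missing [4].
The missing symbol must appear in both missing sets; intersection = [4].
Therefore the hidden value is 4.

Missing value = 4.


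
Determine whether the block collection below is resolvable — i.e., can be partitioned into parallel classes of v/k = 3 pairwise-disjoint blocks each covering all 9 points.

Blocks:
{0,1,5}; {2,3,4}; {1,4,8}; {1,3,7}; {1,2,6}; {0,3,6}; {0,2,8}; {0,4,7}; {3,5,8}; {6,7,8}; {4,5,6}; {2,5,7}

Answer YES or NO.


v = 9, block size k = 3, number of blocks = 12.
For resolvability, blocks must partition into parallel classes of size v/k = 3.
Total blocks must therefore be a multiple of 3: 12 = 3·4 + 0 ⇒ divisible ✓.
Greedy packing gives 4 candidate class(es). Each should be a full parallel class (size 3, covers all 9 points).
  Class 1 (3 blocks): {0,1,5}; {2,3,4}; {6,7,8}. Points covered: [0, 1, 2, 3, 4, 5, 6, 7, 8].
  Class 2 (3 blocks): {1,4,8}; {0,3,6}; {2,5,7}. Points covered: [0, 1, 2, 3, 4, 5, 6, 7, 8].
  Class 3 (3 blocks): {1,3,7}; {0,2,8}; {4,5,6}. Points covered: [0, 1, 2, 3, 4, 5, 6, 7, 8].
  Class 4 (3 blocks): {1,2,6}; {0,4,7}; {3,5,8}. Points covered: [0, 1, 2, 3, 4, 5, 6, 7, 8].
All classes full (size 3)? YES. All classes cover every point? YES.
Resolvable? YES.

YES


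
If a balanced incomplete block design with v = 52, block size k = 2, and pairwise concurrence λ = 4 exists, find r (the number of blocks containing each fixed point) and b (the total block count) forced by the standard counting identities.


Any 2-(v, k, λ) BIBD satisfies two necessary conditions:
  (i)  Each point sits in r blocks, and counting incidences through any fixed point gives r(k − 1) = λ(v − 1), so r = λ(v − 1)/(k − 1).
  (ii) Total incidences bk = vr, so b = vr/k.
Step 1: r = λ(v − 1)/(k − 1) = 4·(52 − 1)/(2 − 1) = 4·51/1 = 204/1 = 204.
Step 2: b = vr/k = 52·204/2 = 10608/2 = 5304.
Check integrality: r = 204 ∈ Z ✓, b = 5304 ∈ Z ✓.
(These identities are necessary conditions: they determine r and b for any design with these parameters, but do not by themselves prove that one exists.)

r = 204, b = 5304.


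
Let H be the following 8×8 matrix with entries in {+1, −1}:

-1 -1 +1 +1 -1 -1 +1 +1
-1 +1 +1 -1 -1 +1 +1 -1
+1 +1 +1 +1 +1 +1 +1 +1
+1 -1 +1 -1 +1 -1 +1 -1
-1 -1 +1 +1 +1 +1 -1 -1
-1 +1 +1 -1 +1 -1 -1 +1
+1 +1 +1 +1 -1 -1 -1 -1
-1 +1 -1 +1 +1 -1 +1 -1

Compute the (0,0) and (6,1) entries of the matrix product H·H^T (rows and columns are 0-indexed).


Row 0 of H: [-1, -1, 1, 1, -1, -1, 1, 1].
Row 1 of H: [-1, 1, 1, -1, -1, 1, 1, -1].
Row 6 of H: [1, 1, 1, 1, -1, -1, -1, -1].
(H·H^T)[0][0] = Σ_j H[0][j]·H[0][j] = (-1)² + (-1)² + (1)² + (1)² + (-1)² + (-1)² + (1)² + (1)² = 1 + 1 + 1 + 1 + 1 + 1 + 1 + 1 = 8.
(H·H^T)[6][1] = Σ_j H[6][j]·H[1][j] = (1)·(-1) + (1)·(1) + (1)·(1) + (1)·(-1) + (-1)·(-1) + (-1)·(1) + (-1)·(1) + (-1)·(-1) = -1 + 1 + 1 + -1 + 1 + -1 + -1 + 1 = 0.
So rows 6 and 1 are orthogonal; the diagonal entry equals n = 8.

(0,0) entry = 8; (6,1) entry = 0.


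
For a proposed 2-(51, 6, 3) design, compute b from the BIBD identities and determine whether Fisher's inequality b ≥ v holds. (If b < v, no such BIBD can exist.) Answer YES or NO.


r = λ(v − 1)/(k − 1) = 3·50/5 = 30.
b = vr/k = 51·30/6 = 255.
Fisher's inequality: b ≥ v ⇔ 255 ≥ 51? YES.

YES


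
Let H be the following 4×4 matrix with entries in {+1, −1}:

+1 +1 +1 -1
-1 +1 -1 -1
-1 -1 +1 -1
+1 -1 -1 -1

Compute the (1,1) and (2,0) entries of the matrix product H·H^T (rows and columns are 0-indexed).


Row 0 of H: [1, 1, 1, -1].
Row 1 of H: [-1, 1, -1, -1].
Row 2 of H: [-1, -1, 1, -1].
(H·H^T)[1][1] = Σ_j H[1][j]·H[1][j] = (-1)² + (1)² + (-1)² + (-1)² = 1 + 1 + 1 + 1 = 4.
(H·H^T)[2][0] = Σ_j H[2][j]·H[0][j] = (-1)·(1) + (-1)·(1) + (1)·(1) + (-1)·(-1) = -1 + -1 + 1 + 1 = 0.
So rows 2 and 0 are orthogonal; the diagonal entry equals n = 4.

(1,1) entry = 4; (2,0) entry = 0.


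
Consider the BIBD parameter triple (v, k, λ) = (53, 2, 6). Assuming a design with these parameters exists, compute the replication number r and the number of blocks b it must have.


Any 2-(v, k, λ) BIBD satisfies two necessary conditions:
  (i)  Each point sits in r blocks, and counting incidences through any fixed point gives r(k − 1) = λ(v − 1), so r = λ(v − 1)/(k − 1).
  (ii) Total incidences bk = vr, so b = vr/k.
Step 1: r = λ(v − 1)/(k − 1) = 6·(53 − 1)/(2 − 1) = 6·52/1 = 312/1 = 312.
Step 2: b = vr/k = 53·312/2 = 16536/2 = 8268.
Check integrality: r = 312 ∈ Z ✓, b = 8268 ∈ Z ✓.
(These identities are necessary conditions: they determine r and b for any design with these parameters, but do not by themselves prove that one exists.)

r = 312, b = 8268.


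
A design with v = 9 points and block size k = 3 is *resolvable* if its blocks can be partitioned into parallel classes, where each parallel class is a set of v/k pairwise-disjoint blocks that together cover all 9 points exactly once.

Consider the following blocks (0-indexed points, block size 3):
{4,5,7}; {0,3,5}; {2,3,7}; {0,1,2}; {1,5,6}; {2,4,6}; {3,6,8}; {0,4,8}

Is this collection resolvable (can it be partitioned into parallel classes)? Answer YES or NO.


v = 9, block size k = 3, number of blocks = 8.
For resolvability, blocks must partition into parallel classes of size v/k = 3.
Total blocks must therefore be a multiple of 3: 8 = 3·2 + 2 ⇒ not divisible ✗.
Resolvable? NO.

NO


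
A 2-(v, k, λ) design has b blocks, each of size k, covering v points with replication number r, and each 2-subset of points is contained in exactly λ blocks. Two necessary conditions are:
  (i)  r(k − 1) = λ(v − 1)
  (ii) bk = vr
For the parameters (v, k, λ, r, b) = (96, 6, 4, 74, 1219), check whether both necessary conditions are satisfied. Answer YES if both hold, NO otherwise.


Condition (i): r(k − 1) = 74·5 = 370; λ(v − 1) = 4·95 = 380. Match? NO.
Condition (ii): bk = 1219·6 = 7314; vr = 96·74 = 7104. Match? NO.
Both conditions hold? NO.

NO


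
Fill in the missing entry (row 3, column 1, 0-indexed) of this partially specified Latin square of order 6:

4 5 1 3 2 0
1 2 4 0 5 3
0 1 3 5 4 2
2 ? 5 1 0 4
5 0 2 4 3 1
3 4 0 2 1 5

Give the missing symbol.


Row 3 contains symbols [0, 1, 2, 4, 5] — missing [3].
Column 1 contains symbols [0, 1, 2, 4, 5] — missing [3].
The missing symbol must appear in both missing sets; intersection = [3].
Therefore the hidden value is 3.

Missing value = 3.


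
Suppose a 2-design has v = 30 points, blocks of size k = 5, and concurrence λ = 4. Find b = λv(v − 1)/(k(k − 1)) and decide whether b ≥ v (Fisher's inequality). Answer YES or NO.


b = λv(v − 1)/(k(k − 1)) = 4·30·29/(5·4) = 3480/20 = 174.
Compare with v = 30: b ≥ v, so Fisher's inequality holds.

YES


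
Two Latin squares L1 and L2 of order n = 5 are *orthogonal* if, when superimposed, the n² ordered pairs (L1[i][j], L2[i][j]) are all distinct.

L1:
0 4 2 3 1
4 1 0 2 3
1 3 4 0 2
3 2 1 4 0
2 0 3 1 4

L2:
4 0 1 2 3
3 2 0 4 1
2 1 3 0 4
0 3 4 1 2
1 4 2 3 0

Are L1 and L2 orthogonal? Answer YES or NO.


Form the n² = 25 superimposed pairs (L1[i][j], L2[i][j]), row by row (rows and columns indexed from 0):
row 0: (0,4) (4,0) (2,1) (3,2) (1,3)
row 1: (4,3) (1,2) (0,0) (2,4) (3,1)
row 2: (1,2) (3,1) (4,3) (0,0) (2,4)
row 3: (3,0) (2,3) (1,4) (4,1) (0,2)
row 4: (2,1) (0,4) (3,2) (1,3) (4,0)
Orthogonality requires all 25 pairs distinct.
But the pair (1,2) repeats: cell (1,1) has L1 = 1, L2 = 2, and cell (2,0) has L1 = 1, L2 = 2.
A repeated pair means some other pair never occurs (only 15 distinct pairs out of 25), so the squares are not orthogonal.
Conclusion: NO.

NO


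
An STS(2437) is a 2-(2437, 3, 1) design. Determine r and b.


An STS(v) is a 2-(v, 3, 1) BIBD: block size k = 3, λ = 1.
Replication: r(k − 1) = λ(v − 1) ⇒ r·2 = 2437 − 1 = 2436 ⇒ r = 1218.
Block count: bk = vr ⇒ b·3 = 2437·1218 = 2968266 ⇒ b = 989422.

r = 1218, b = 989422.


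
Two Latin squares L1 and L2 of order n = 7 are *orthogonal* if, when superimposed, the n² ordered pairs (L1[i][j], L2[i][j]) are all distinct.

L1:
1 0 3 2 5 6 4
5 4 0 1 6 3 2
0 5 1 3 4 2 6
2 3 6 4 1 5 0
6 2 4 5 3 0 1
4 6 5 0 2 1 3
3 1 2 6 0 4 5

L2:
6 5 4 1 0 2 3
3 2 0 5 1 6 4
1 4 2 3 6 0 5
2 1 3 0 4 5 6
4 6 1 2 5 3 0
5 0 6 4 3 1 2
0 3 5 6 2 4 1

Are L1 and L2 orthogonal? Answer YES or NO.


Form the n² = 49 superimposed pairs (L1[i][j], L2[i][j]), row by row (rows and columns indexed from 0):
row 0: (1,6) (0,5) (3,4) (2,1) (5,0) (6,2) (4,3)
row 1: (5,3) (4,2) (0,0) (1,5) (6,1) (3,6) (2,4)
row 2: (0,1) (5,4) (1,2) (3,3) (4,6) (2,0) (6,5)
row 3: (2,2) (3,1) (6,3) (4,0) (1,4) (5,5) (0,6)
row 4: (6,4) (2,6) (4,1) (5,2) (3,5) (0,3) (1,0)
row 5: (4,5) (6,0) (5,6) (0,4) (2,3) (1,1) (3,2)
row 6: (3,0) (1,3) (2,5) (6,6) (0,2) (4,4) (5,1)
Orthogonality requires all 49 pairs distinct.
Check by first coordinate: for each symbol s of L1, list the L2 entries in the n cells where L1 = s; they must all differ.
  L1 = 0: L2 entries (in reading order) 5, 0, 1, 6, 3, 4, 2 — all 7 distinct ✓
  L1 = 1: L2 entries (in reading order) 6, 5, 2, 4, 0, 1, 3 — all 7 distinct ✓
  L1 = 2: L2 entries (in reading order) 1, 4, 0, 2, 6, 3, 5 — all 7 distinct ✓
  L1 = 3: L2 entries (in reading order) 4, 6, 3, 1, 5, 2, 0 — all 7 distinct ✓
  L1 = 4: L2 entries (in reading order) 3, 2, 6, 0, 1, 5, 4 — all 7 distinct ✓
  L1 = 5: L2 entries (in reading order) 0, 3, 4, 5, 2, 6, 1 — all 7 distinct ✓
  L1 = 6: L2 entries (in reading order) 2, 1, 5, 3, 4, 0, 6 — all 7 distinct ✓
Every symbol of L1 meets every symbol of L2 exactly once, so all 49 pairs are distinct (49 of 49).
Conclusion: YES.

YES


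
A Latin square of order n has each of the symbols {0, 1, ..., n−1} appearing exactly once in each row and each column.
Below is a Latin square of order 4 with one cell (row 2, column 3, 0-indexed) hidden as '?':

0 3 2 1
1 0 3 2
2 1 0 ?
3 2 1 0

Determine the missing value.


Row 2 contains symbols [0, 1, 2] — missing [3].
Column 3 contains symbols [0, 1, 2] — missing [3].
The missing symbol must appear in both missing sets; intersection = [3].
Therefore the hidden value is 3.

Missing value = 3.


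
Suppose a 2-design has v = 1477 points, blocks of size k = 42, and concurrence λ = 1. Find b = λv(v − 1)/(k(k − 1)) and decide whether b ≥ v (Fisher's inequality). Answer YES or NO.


r = λ(v − 1)/(k − 1) = 1·1476/41 = 36.
b = vr/k = 1477·36/42 = 1266.
Fisher's inequality: b ≥ v ⇔ 1266 ≥ 1477? NO.

NO


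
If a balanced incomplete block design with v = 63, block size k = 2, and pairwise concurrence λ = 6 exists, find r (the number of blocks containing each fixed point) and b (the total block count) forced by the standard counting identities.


Any 2-(v, k, λ) BIBD satisfies two necessary conditions:
  (i)  Each point sits in r blocks, and counting incidences through any fixed point gives r(k − 1) = λ(v − 1), so r = λ(v − 1)/(k − 1).
  (ii) Total incidences bk = vr, so b = vr/k.
Step 1: r = λ(v − 1)/(k − 1) = 6·(63 − 1)/(2 − 1) = 6·62/1 = 372/1 = 372.
Step 2: b = vr/k = 63·372/2 = 23436/2 = 11718.
Check integrality: r = 372 ∈ Z ✓, b = 11718 ∈ Z ✓.
(These identities are necessary conditions: they determine r and b for any design with these parameters, but do not by themselves prove that one exists.)

r = 372, b = 11718.


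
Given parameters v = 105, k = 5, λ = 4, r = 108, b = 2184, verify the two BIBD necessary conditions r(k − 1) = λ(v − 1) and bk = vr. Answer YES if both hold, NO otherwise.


Condition (i): r(k − 1) = 108·4 = 432; λ(v − 1) = 4·104 = 416. Match? NO.
Condition (ii): bk = 2184·5 = 10920; vr = 105·108 = 11340. Match? NO.
Both conditions hold? NO.

NO
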